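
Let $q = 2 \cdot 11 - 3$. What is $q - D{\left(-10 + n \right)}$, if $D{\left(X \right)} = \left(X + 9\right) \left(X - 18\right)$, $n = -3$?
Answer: $-105$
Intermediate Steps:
$D{\left(X \right)} = \left(-18 + X\right) \left(9 + X\right)$ ($D{\left(X \right)} = \left(9 + X\right) \left(-18 + X\right) = \left(-18 + X\right) \left(9 + X\right)$)
$q = 19$ ($q = 22 - 3 = 19$)
$q - D{\left(-10 + n \right)} = 19 - \left(-162 + \left(-10 - 3\right)^{2} - 9 \left(-10 - 3\right)\right) = 19 - \left(-162 + \left(-13\right)^{2} - -117\right) = 19 - \left(-162 + 169 + 117\right) = 19 - 124 = -105$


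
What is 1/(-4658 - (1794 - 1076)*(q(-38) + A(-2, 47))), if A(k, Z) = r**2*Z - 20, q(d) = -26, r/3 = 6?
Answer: -1/10905334 ≈ -9.1698e-8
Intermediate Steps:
r = 18 (r = 3*6 = 18)
A(k, Z) = -20 + 324*Z (A(k, Z) = 18**2*Z - 20 = 324*Z - 20 = -20 + 324*Z)
1/(-4658 - (1794 - 1076)*(q(-38) + A(-2, 47))) = 1/(-4658 - (1794 - 1076)*(-26 + (-20 + 324*47))) = 1/(-4658 - 718*(-26 + (-20 + 15228))) = 1/(-4658 - 718*(-26 + 15208)) = 1/(-4658 - 718*15182) = 1/(-4658 - 1*10900676) = 1/(-4658 - 10900676) = 1/(-10905334) = -1/10905334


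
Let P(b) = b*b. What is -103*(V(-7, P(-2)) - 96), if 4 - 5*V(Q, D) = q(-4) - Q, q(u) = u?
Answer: 49337/5 ≈ 9867.4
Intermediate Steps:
P(b) = b²
V(Q, D) = 8/5 + Q/5 (V(Q, D) = ⅘ - (-4 - Q)/5 = ⅘ + (⅘ + Q/5) = 8/5 + Q/5)
-103*(V(-7, P(-2)) - 96) = -103*((8/5 + (⅕)*(-7)) - 96) = -103*((8/5 - 7/5) - 96) = -103*(⅕ - 96) = -103*(-479/5) = 49337/5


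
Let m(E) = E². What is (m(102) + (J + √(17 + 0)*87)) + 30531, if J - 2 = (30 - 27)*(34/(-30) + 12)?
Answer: 204848/5 + 87*√17 ≈ 41328.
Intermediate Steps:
J = 173/5 (J = 2 + (30 - 27)*(34/(-30) + 12) = 2 + 3*(34*(-1/30) + 12) = 2 + 3*(-17/15 + 12) = 2 + 3*(163/15) = 2 + 163/5 = 173/5 ≈ 34.600)
(m(102) + (J + √(17 + 0)*87)) + 30531 = (102² + (173/5 + √(17 + 0)*87)) + 30531 = (10404 + (173/5 + √17*87)) + 30531 = (10404 + (173/5 + 87*√17)) + 30531 = (52193/5 + 87*√17) + 30531 = 204848/5 + 87*√17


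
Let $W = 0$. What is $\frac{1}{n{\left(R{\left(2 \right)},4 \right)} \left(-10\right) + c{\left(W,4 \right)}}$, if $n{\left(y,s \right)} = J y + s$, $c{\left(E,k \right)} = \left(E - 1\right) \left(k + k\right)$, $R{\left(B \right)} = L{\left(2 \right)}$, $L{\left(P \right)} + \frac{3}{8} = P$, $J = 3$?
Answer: $- \frac{4}{387} \approx -0.010336$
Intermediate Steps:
$L{\left(P \right)} = - \frac{3}{8} + P$
$R{\left(B \right)} = \frac{13}{8}$ ($R{\left(B \right)} = - \frac{3}{8} + 2 = \frac{13}{8}$)
$c{\left(E,k \right)} = 2 k \left(-1 + E\right)$ ($c{\left(E,k \right)} = \left(-1 + E\right) 2 k = 2 k \left(-1 + E\right)$)
$n{\left(y,s \right)} = s + 3 y$ ($n{\left(y,s \right)} = 3 y + s = s + 3 y$)
$\frac{1}{n{\left(R{\left(2 \right)},4 \right)} \left(-10\right) + c{\left(W,4 \right)}} = \frac{1}{\left(4 + 3 \cdot \frac{13}{8}\right) \left(-10\right) + 2 \cdot 4 \left(-1 + 0\right)} = \frac{1}{\left(4 + \frac{39}{8}\right) \left(-10\right) + 2 \cdot 4 \left(-1\right)} = \frac{1}{\frac{71}{8} \left(-10\right) - 8} = \frac{1}{- \frac{355}{4} - 8} = \frac{1}{- \frac{387}{4}} = - \frac{4}{387}$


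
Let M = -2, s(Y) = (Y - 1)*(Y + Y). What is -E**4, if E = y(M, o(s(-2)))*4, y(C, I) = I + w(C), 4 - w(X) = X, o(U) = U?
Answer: -26873856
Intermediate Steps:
s(Y) = 2*Y*(-1 + Y) (s(Y) = (-1 + Y)*(2*Y) = 2*Y*(-1 + Y))
w(X) = 4 - X
y(C, I) = 4 + I - C (y(C, I) = I + (4 - C) = 4 + I - C)
E = 72 (E = (4 + 2*(-2)*(-1 - 2) - 1*(-2))*4 = (4 + 2*(-2)*(-3) + 2)*4 = (4 + 12 + 2)*4 = 18*4 = 72)
-E**4 = -1*72**4 = -1*26873856 = -26873856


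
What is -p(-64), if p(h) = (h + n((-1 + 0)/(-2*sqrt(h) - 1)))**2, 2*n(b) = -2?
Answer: -4225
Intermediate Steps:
n(b) = -1 (n(b) = (1/2)*(-2) = -1)
p(h) = (-1 + h)**2 (p(h) = (h - 1)**2 = (-1 + h)**2)
-p(-64) = -(-1 - 64)**2 = -1*(-65)**2 = -1*4225 = -4225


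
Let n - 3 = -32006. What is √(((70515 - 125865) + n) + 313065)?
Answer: 4*√14107 ≈ 475.09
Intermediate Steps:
n = -32003 (n = 3 - 32006 = -32003)
√(((70515 - 125865) + n) + 313065) = √(((70515 - 125865) - 32003) + 313065) = √((-55350 - 32003) + 313065) = √(-87353 + 313065) = √225712 = 4*√14107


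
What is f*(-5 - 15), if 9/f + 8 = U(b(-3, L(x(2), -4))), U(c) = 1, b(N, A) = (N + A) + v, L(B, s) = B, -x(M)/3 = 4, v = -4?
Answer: 180/7 ≈ 25.714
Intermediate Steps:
x(M) = -12 (x(M) = -3*4 = -12)
b(N, A) = -4 + A + N (b(N, A) = (N + A) - 4 = (A + N) - 4 = -4 + A + N)
f = -9/7 (f = 9/(-8 + 1) = 9/(-7) = 9*(-⅐) = -9/7 ≈ -1.2857)
f*(-5 - 15) = -9*(-5 - 15)/7 = -9/7*(-20) = 180/7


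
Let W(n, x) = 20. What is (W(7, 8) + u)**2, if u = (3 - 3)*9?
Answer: 400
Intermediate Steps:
u = 0 (u = 0*9 = 0)
(W(7, 8) + u)**2 = (20 + 0)**2 = 20**2 = 400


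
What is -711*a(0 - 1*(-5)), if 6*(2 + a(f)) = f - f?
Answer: 1422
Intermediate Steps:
a(f) = -2 (a(f) = -2 + (f - f)/6 = -2 + (⅙)*0 = -2 + 0 = -2)
-711*a(0 - 1*(-5)) = -711*(-2) = 1422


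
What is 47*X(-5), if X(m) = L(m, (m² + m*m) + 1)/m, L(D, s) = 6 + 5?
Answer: -517/5 ≈ -103.40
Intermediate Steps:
L(D, s) = 11
X(m) = 11/m
47*X(-5) = 47*(11/(-5)) = 47*(11*(-⅕)) = 47*(-11/5) = -517/5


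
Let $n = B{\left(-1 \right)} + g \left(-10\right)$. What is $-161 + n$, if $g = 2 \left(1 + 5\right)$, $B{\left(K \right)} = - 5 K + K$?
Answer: $-277$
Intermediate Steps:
$B{\left(K \right)} = - 4 K$
$g = 12$ ($g = 2 \cdot 6 = 12$)
$n = -116$ ($n = \left(-4\right) \left(-1\right) + 12 \left(-10\right) = 4 - 120 = -116$)
$-161 + n = -161 - 116 = -277$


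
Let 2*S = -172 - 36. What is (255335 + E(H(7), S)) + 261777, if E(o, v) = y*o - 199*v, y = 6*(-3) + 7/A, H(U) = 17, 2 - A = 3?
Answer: 537383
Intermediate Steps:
A = -1 (A = 2 - 1*3 = 2 - 3 = -1)
y = -25 (y = 6*(-3) + 7/(-1) = -18 + 7*(-1) = -18 - 7 = -25)
S = -104 (S = (-172 - 36)/2 = (½)*(-208) = -104)
E(o, v) = -199*v - 25*o (E(o, v) = -25*o - 199*v = -199*v - 25*o)
(255335 + E(H(7), S)) + 261777 = (255335 + (-199*(-104) - 25*17)) + 261777 = (255335 + (20696 - 425)) + 261777 = (255335 + 20271) + 261777 = 275606 + 261777 = 537383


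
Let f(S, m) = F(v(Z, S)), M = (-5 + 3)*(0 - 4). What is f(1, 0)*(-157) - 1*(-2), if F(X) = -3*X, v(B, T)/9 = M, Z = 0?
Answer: 33914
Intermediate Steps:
M = 8 (M = -2*(-4) = 8)
v(B, T) = 72 (v(B, T) = 9*8 = 72)
f(S, m) = -216 (f(S, m) = -3*72 = -216)
f(1, 0)*(-157) - 1*(-2) = -216*(-157) - 1*(-2) = 33912 + 2 = 33914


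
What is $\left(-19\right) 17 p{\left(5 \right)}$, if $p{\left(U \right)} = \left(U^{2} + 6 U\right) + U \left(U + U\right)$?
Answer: $-33915$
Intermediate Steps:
$p{\left(U \right)} = 3 U^{2} + 6 U$ ($p{\left(U \right)} = \left(U^{2} + 6 U\right) + U 2 U = \left(U^{2} + 6 U\right) + 2 U^{2} = 3 U^{2} + 6 U$)
$\left(-19\right) 17 p{\left(5 \right)} = \left(-19\right) 17 \cdot 3 \cdot 5 \left(2 + 5\right) = - 323 \cdot 3 \cdot 5 \cdot 7 = \left(-323\right) 105 = -33915$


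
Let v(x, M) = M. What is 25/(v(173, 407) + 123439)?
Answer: 25/123846 ≈ 0.00020186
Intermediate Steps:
25/(v(173, 407) + 123439) = 25/(407 + 123439) = 25/123846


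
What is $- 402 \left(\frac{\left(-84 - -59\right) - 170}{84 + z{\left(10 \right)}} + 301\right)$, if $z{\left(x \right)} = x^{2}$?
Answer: $- \frac{11092989}{92} \approx -1.2058 \cdot 10^{5}$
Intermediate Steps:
$- 402 \left(\frac{\left(-84 - -59\right) - 170}{84 + z{\left(10 \right)}} + 301\right) = - 402 \left(\frac{\left(-84 - -59\right) - 170}{84 + 10^{2}} + 301\right) = - 402 \left(\frac{\left(-84 + 59\right) - 170}{84 + 100} + 301\right) = - 402 \left(\frac{-25 - 170}{184} + 301\right) = - 402 \left(\left(-195\right) \frac{1}{184} + 301\right) = - 402 \left(- \frac{195}{184} + 301\right) = \left(-402\right) \frac{55189}{184} = - \frac{11092989}{92}$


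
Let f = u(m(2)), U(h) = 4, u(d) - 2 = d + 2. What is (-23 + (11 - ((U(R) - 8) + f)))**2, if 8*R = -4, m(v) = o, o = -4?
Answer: 64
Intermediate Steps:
m(v) = -4
R = -1/2 (R = (1/8)*(-4) = -1/2 ≈ -0.50000)
u(d) = 4 + d (u(d) = 2 + (d + 2) = 2 + (2 + d) = 4 + d)
f = 0 (f = 4 - 4 = 0)
(-23 + (11 - ((U(R) - 8) + f)))**2 = (-23 + (11 - ((4 - 8) + 0)))**2 = (-23 + (11 - (-4 + 0)))**2 = (-23 + (11 - 1*(-4)))**2 = (-23 + (11 + 4))**2 = (-23 + 15)**2 = (-8)**2 = 64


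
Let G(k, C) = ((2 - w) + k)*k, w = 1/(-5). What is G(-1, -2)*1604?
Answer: -9624/5 ≈ -1924.8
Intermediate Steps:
w = -⅕ ≈ -0.20000
G(k, C) = k*(11/5 + k) (G(k, C) = ((2 - 1*(-⅕)) + k)*k = ((2 + ⅕) + k)*k = (11/5 + k)*k = k*(11/5 + k))
G(-1, -2)*1604 = ((⅕)*(-1)*(11 + 5*(-1)))*1604 = ((⅕)*(-1)*(11 - 5))*1604 = ((⅕)*(-1)*6)*1604 = -6/5*1604 = -9624/5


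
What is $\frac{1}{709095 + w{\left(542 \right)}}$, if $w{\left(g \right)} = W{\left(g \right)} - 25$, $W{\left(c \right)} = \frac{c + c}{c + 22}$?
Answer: $\frac{141}{99979141} \approx 1.4103 \cdot 10^{-6}$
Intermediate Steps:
$W{\left(c \right)} = \frac{2 c}{22 + c}$
$w{\left(g \right)} = -25 + \frac{2 g}{22 + g}$ ($w{\left(g \right)} = \frac{2 g}{22 + g} - 25 = -25 + \frac{2 g}{22 + g}$)
$\frac{1}{709095 + w{\left(542 \right)}} = \frac{1}{709095 + \frac{-550 - 12466}{22 + 542}} = \frac{1}{709095 + \frac{-550 - 12466}{564}} = \frac{1}{709095 + \frac{1}{564} \left(-13016\right)} = \frac{1}{709095 - \frac{3254}{141}} = \frac{1}{\frac{99979141}{141}} = \frac{141}{99979141}$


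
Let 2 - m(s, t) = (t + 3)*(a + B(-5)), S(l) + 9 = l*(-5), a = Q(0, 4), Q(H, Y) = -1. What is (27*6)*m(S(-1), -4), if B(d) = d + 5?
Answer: 162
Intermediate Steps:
B(d) = 5 + d
a = -1
S(l) = -9 - 5*l (S(l) = -9 + l*(-5) = -9 - 5*l)
m(s, t) = 5 + t (m(s, t) = 2 - (t + 3)*(-1 + (5 - 5)) = 2 - (3 + t)*(-1 + 0) = 2 - (3 + t)*(-1) = 2 - (-3 - t) = 2 + (3 + t) = 5 + t)
(27*6)*m(S(-1), -4) = (27*6)*(5 - 4) = 162*1 = 162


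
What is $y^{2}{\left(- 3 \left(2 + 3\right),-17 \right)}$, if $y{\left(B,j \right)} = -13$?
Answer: $169$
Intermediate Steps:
$y^{2}{\left(- 3 \left(2 + 3\right),-17 \right)} = \left(-13\right)^{2} = 169$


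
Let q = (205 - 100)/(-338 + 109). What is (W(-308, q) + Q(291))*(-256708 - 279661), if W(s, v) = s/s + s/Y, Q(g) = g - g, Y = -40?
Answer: -46664103/10 ≈ -4.6664e+6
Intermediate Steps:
Q(g) = 0
q = -105/229 (q = 105/(-229) = 105*(-1/229) = -105/229 ≈ -0.45852)
W(s, v) = 1 - s/40 (W(s, v) = s/s + s/(-40) = 1 + s*(-1/40) = 1 - s/40)
(W(-308, q) + Q(291))*(-256708 - 279661) = ((1 - 1/40*(-308)) + 0)*(-256708 - 279661) = ((1 + 77/10) + 0)*(-536369) = (87/10 + 0)*(-536369) = (87/10)*(-536369) = -46664103/10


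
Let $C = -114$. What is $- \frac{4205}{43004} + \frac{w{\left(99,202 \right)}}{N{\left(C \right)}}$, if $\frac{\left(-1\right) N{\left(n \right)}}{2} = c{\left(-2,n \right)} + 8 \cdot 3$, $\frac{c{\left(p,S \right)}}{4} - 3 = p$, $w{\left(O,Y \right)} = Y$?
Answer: $- \frac{557643}{150514} \approx -3.7049$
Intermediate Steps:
$c{\left(p,S \right)} = 12 + 4 p$
$N{\left(n \right)} = -56$ ($N{\left(n \right)} = - 2 \left(\left(12 + 4 \left(-2\right)\right) + 8 \cdot 3\right) = - 2 \left(\left(12 - 8\right) + 24\right) = - 2 \left(4 + 24\right) = \left(-2\right) 28 = -56$)
$- \frac{4205}{43004} + \frac{w{\left(99,202 \right)}}{N{\left(C \right)}} = - \frac{4205}{43004} + \frac{202}{-56} = \left(-4205\right) \frac{1}{43004} + 202 \left(- \frac{1}{56}\right) = - \frac{4205}{43004} - \frac{101}{28} = - \frac{557643}{150514}$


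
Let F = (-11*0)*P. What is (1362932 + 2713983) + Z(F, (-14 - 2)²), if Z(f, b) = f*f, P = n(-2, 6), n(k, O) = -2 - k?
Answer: 4076915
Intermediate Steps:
P = 0 (P = -2 - 1*(-2) = -2 + 2 = 0)
F = 0 (F = -11*0*0 = 0*0 = 0)
Z(f, b) = f²
(1362932 + 2713983) + Z(F, (-14 - 2)²) = (1362932 + 2713983) + 0² = 4076915 + 0 = 4076915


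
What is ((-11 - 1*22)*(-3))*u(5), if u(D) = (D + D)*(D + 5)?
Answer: 9900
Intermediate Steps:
u(D) = 2*D*(5 + D) (u(D) = (2*D)*(5 + D) = 2*D*(5 + D))
((-11 - 1*22)*(-3))*u(5) = ((-11 - 1*22)*(-3))*(2*5*(5 + 5)) = ((-11 - 22)*(-3))*(2*5*10) = -33*(-3)*100 = 99*100 = 9900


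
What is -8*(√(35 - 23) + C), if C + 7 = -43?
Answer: 400 - 16*√3 ≈ 372.29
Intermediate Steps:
C = -50 (C = -7 - 43 = -50)
-8*(√(35 - 23) + C) = -8*(√(35 - 23) - 50) = -8*(√12 - 50) = -8*(2*√3 - 50) = -8*(-50 + 2*√3) = 400 - 16*√3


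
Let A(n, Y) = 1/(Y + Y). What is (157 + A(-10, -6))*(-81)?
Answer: -50841/4 ≈ -12710.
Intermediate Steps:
A(n, Y) = 1/(2*Y)
(157 + A(-10, -6))*(-81) = (157 + (½)/(-6))*(-81) = (157 + (½)*(-⅙))*(-81) = (157 - 1/12)*(-81) = (1883/12)*(-81) = -50841/4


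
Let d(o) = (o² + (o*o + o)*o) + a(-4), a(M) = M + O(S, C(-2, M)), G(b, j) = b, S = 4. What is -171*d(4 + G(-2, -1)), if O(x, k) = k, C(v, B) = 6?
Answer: -3078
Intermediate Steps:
a(M) = 6 + M (a(M) = M + 6 = 6 + M)
d(o) = 2 + o² + o*(o + o²) (d(o) = (o² + (o*o + o)*o) + (6 - 4) = (o² + (o² + o)*o) + 2 = (o² + (o + o²)*o) + 2 = (o² + o*(o + o²)) + 2 = 2 + o² + o*(o + o²))
-171*d(4 + G(-2, -1)) = -171*(2 + (4 - 2)³ + 2*(4 - 2)²) = -171*(2 + 2³ + 2*2²) = -171*(2 + 8 + 2*4) = -171*(2 + 8 + 8) = -171*18 = -3078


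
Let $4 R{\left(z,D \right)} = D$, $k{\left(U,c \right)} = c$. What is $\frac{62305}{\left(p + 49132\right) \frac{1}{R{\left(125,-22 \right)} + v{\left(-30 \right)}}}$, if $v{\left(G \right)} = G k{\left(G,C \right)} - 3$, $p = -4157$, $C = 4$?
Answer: $- \frac{12461}{70} \approx -178.01$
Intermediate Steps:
$R{\left(z,D \right)} = \frac{D}{4}$
$v{\left(G \right)} = -3 + 4 G$ ($v{\left(G \right)} = G 4 - 3 = 4 G - 3 = -3 + 4 G$)
$\frac{62305}{\left(p + 49132\right) \frac{1}{R{\left(125,-22 \right)} + v{\left(-30 \right)}}} = \frac{62305}{\left(-4157 + 49132\right) \frac{1}{\frac{1}{4} \left(-22\right) + \left(-3 + 4 \left(-30\right)\right)}} = \frac{62305}{44975 \frac{1}{- \frac{11}{2} - 123}} = \frac{62305}{44975 \frac{1}{- \frac{257}{2}}} = \frac{62305}{44975 \left(- \frac{2}{257}\right)} = \frac{62305}{-350} = 62305 \left(- \frac{1}{350}\right) = - \frac{12461}{70}$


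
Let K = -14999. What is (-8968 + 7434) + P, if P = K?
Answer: -16533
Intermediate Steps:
P = -14999
(-8968 + 7434) + P = (-8968 + 7434) - 14999 = -1534 - 14999 = -16533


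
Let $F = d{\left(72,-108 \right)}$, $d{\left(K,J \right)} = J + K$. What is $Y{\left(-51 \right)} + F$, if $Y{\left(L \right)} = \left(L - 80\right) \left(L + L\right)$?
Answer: $13326$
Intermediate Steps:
$Y{\left(L \right)} = 2 L \left(-80 + L\right)$ ($Y{\left(L \right)} = \left(-80 + L\right) 2 L = 2 L \left(-80 + L\right)$)
$F = -36$ ($F = -108 + 72 = -36$)
$Y{\left(-51 \right)} + F = 2 \left(-51\right) \left(-80 - 51\right) - 36 = 2 \left(-51\right) \left(-131\right) - 36 = 13362 - 36 = 13326$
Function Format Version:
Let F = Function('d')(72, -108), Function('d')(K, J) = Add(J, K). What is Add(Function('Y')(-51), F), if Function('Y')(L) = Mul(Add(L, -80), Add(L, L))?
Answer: 13326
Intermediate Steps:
Function('Y')(L) = Mul(2, L, Add(-80, L)) (Function('Y')(L) = Mul(Add(-80, L), Mul(2, L)) = Mul(2, L, Add(-80, L)))
F = -36 (F = Add(-108, 72) = -36)
Add(Function('Y')(-51), F) = Add(Mul(2, -51, Add(-80, -51)), -36) = Add(Mul(2, -51, -131), -36) = Add(13362, -36) = 13326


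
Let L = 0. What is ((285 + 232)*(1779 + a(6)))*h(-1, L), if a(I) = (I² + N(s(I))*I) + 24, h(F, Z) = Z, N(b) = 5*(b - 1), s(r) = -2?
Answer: 0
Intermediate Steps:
N(b) = -5 + 5*b (N(b) = 5*(-1 + b) = -5 + 5*b)
a(I) = 24 + I² - 15*I (a(I) = (I² + (-5 + 5*(-2))*I) + 24 = (I² + (-5 - 10)*I) + 24 = (I² - 15*I) + 24 = 24 + I² - 15*I)
((285 + 232)*(1779 + a(6)))*h(-1, L) = ((285 + 232)*(1779 + (24 + 6² - 15*6)))*0 = (517*(1779 + (24 + 36 - 90)))*0 = (517*(1779 - 30))*0 = (517*1749)*0 = 904233*0 = 0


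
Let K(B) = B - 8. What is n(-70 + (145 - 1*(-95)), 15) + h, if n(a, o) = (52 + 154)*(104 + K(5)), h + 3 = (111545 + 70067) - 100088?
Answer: 102327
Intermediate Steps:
K(B) = -8 + B
h = 81521 (h = -3 + ((111545 + 70067) - 100088) = -3 + (181612 - 100088) = -3 + 81524 = 81521)
n(a, o) = 20806 (n(a, o) = (52 + 154)*(104 + (-8 + 5)) = 206*(104 - 3) = 206*101 = 20806)
n(-70 + (145 - 1*(-95)), 15) + h = 20806 + 81521 = 102327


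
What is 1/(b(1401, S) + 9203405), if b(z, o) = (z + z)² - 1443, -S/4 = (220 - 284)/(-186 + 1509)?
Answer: 1/17053166 ≈ 5.8640e-8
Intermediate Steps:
S = 256/1323 (S = -4*(220 - 284)/(-186 + 1509) = -(-256)/1323 = -4*(-64/1323) = 256/1323 ≈ 0.19350)
b(z, o) = -1443 + 4*z² (b(z, o) = (2*z)² - 1443 = 4*z² - 1443 = -1443 + 4*z²)
1/(b(1401, S) + 9203405) = 1/((-1443 + 4*1401²) + 9203405) = 1/((-1443 + 4*1962801) + 9203405) = 1/((-1443 + 7851204) + 9203405) = 1/(7849761 + 9203405) = 1/17053166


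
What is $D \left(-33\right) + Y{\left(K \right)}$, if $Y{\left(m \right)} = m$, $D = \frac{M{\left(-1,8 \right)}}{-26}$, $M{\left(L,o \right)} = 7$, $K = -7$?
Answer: $\frac{49}{26} \approx 1.8846$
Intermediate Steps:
$D = - \frac{7}{26}$ ($D = \frac{7}{-26} = 7 \left(- \frac{1}{26}\right) = - \frac{7}{26} \approx -0.26923$)
$D \left(-33\right) + Y{\left(K \right)} = \left(- \frac{7}{26}\right) \left(-33\right) - 7 = \frac{231}{26} - 7 = \frac{49}{26}$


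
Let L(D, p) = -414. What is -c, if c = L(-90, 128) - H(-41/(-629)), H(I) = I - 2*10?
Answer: 247867/629 ≈ 394.06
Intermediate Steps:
H(I) = -20 + I (H(I) = I - 20 = -20 + I)
c = -247867/629 (c = -414 - (-20 - 41/(-629)) = -414 - (-20 - 41*(-1/629)) = -414 - (-20 + 41/629) = -414 - 1*(-12539/629) = -414 + 12539/629 = -247867/629 ≈ -394.06)
-c = -1*(-247867/629) = 247867/629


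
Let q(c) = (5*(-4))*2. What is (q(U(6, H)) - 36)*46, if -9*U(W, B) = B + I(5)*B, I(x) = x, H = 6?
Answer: -3496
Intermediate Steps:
U(W, B) = -2*B/3 (U(W, B) = -(B + 5*B)/9 = -2*B/3)
q(c) = -40 (q(c) = -20*2 = -40)
(q(U(6, H)) - 36)*46 = (-40 - 36)*46 = -76*46 = -3496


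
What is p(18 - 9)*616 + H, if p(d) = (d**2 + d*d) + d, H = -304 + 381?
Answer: 105413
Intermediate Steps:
H = 77
p(d) = d + 2*d**2 (p(d) = (d**2 + d**2) + d = 2*d**2 + d = d + 2*d**2)
p(18 - 9)*616 + H = ((18 - 9)*(1 + 2*(18 - 9)))*616 + 77 = (9*(1 + 2*9))*616 + 77 = (9*(1 + 18))*616 + 77 = (9*19)*616 + 77 = 171*616 + 77 = 105336 + 77 = 105413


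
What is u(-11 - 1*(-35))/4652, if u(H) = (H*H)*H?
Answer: 3456/1163 ≈ 2.9716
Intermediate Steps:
u(H) = H³ (u(H) = H²*H = H³)
u(-11 - 1*(-35))/4652 = (-11 - 1*(-35))³/4652 = (-11 + 35)³*(1/4652) = 24³*(1/4652) = 13824*(1/4652) = 3456/1163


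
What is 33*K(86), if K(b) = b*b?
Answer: 244068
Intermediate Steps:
K(b) = b²
33*K(86) = 33*86² = 33*7396 = 244068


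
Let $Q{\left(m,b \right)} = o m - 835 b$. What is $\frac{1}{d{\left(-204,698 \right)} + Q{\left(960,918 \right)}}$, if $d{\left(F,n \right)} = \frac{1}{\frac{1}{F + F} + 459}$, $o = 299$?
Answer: $- \frac{187271}{89794571382} \approx -2.0855 \cdot 10^{-6}$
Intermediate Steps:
$Q{\left(m,b \right)} = - 835 b + 299 m$ ($Q{\left(m,b \right)} = 299 m - 835 b = - 835 b + 299 m$)
$d{\left(F,n \right)} = \frac{1}{459 + \frac{1}{2 F}}$ ($d{\left(F,n \right)} = \frac{1}{\frac{1}{2 F} + 459} = \frac{1}{459 + \frac{1}{2 F}}$)
$\frac{1}{d{\left(-204,698 \right)} + Q{\left(960,918 \right)}} = \frac{1}{2 \left(-204\right) \frac{1}{1 + 918 \left(-204\right)} + \left(\left(-835\right) 918 + 299 \cdot 960\right)} = \frac{1}{2 \left(-204\right) \frac{1}{1 - 187272} + \left(-766530 + 287040\right)} = \frac{1}{2 \left(-204\right) \frac{1}{-187271} - 479490} = \frac{1}{2 \left(-204\right) \left(- \frac{1}{187271}\right) - 479490} = \frac{1}{\frac{408}{187271} - 479490} = \frac{1}{- \frac{89794571382}{187271}} = - \frac{187271}{89794571382}$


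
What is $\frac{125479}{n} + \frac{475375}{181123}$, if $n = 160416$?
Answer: $\frac{98984888917}{29055027168} \approx 3.4068$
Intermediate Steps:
$\frac{125479}{n} + \frac{475375}{181123} = \frac{125479}{160416} + \frac{475375}{181123} = \frac{98984888917}{29055027168}$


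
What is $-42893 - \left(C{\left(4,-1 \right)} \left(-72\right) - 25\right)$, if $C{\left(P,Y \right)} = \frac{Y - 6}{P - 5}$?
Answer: $-42364$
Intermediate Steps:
$C{\left(P,Y \right)} = \frac{-6 + Y}{-5 + P}$
$-42893 - \left(C{\left(4,-1 \right)} \left(-72\right) - 25\right) = -42893 - \left(\frac{-6 - 1}{-5 + 4} \left(-72\right) - 25\right) = -42893 - \left(\frac{1}{-1} \left(-7\right) \left(-72\right) - 25\right) = -42893 - \left(\left(-1\right) \left(-7\right) \left(-72\right) - 25\right) = -42893 - \left(7 \left(-72\right) - 25\right) = -42893 - \left(-504 - 25\right) = -42893 - -529 = -42893 + 529 = -42364$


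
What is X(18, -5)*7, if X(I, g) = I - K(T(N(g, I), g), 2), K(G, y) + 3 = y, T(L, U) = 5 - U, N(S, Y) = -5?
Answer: 133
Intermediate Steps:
K(G, y) = -3 + y
X(I, g) = 1 + I (X(I, g) = I - (-3 + 2) = I - 1*(-1) = I + 1 = 1 + I)
X(18, -5)*7 = (1 + 18)*7 = 19*7 = 133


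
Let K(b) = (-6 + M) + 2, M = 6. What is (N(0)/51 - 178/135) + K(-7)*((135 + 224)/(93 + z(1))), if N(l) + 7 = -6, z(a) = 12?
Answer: 84577/16065 ≈ 5.2647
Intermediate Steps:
K(b) = 2 (K(b) = (-6 + 6) + 2 = 0 + 2 = 2)
N(l) = -13 (N(l) = -7 - 6 = -13)
(N(0)/51 - 178/135) + K(-7)*((135 + 224)/(93 + z(1))) = (-13/51 - 178/135) + 2*((135 + 224)/(93 + 12)) = (-13*1/51 - 178*1/135) + 2*(359/105) = (-13/51 - 178/135) + 2*(359*(1/105)) = -3611/2295 + 2*(359/105) = -3611/2295 + 718/105 = 84577/16065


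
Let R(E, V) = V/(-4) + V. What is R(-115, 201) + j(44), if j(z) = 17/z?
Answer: 3325/22 ≈ 151.14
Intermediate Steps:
R(E, V) = 3*V/4 (R(E, V) = V*(-1/4) + V = -V/4 + V = 3*V/4)
R(-115, 201) + j(44) = (3/4)*201 + 17/44 = 603/4 + 17*(1/44) = 603/4 + 17/44 = 3325/22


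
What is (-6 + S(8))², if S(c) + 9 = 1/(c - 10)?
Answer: 961/4 ≈ 240.25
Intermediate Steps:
S(c) = -9 + 1/(-10 + c) (S(c) = -9 + 1/(c - 10) = -9 + 1/(-10 + c))
(-6 + S(8))² = (-6 + (91 - 9*8)/(-10 + 8))² = (-6 + (91 - 72)/(-2))² = (-6 - ½*19)² = (-6 - 19/2)² = (-31/2)² = 961/4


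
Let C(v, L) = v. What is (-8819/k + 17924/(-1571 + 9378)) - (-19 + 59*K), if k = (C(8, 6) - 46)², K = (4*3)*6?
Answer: -47717787209/11273308 ≈ -4232.8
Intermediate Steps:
K = 72 (K = 12*6 = 72)
k = 1444 (k = (8 - 46)² = (-38)² = 1444)
(-8819/k + 17924/(-1571 + 9378)) - (-19 + 59*K) = (-8819/1444 + 17924/(-1571 + 9378)) - (-19 + 59*72) = (-8819*1/1444 + 17924/7807) - (-19 + 4248) = (-8819/1444 + 17924*(1/7807)) - 1*4229 = (-8819/1444 + 17924/7807) - 4229 = -42967677/11273308 - 4229 = -47717787209/11273308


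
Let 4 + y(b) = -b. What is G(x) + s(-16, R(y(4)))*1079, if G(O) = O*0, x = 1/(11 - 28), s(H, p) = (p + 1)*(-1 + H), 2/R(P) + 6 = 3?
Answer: -18343/3 ≈ -6114.3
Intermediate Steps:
y(b) = -4 - b
R(P) = -⅔ (R(P) = 2/(-6 + 3) = 2/(-3) = 2*(-⅓) = -⅔)
s(H, p) = (1 + p)*(-1 + H)
x = -1/17 (x = 1/(-17) = -1/17 ≈ -0.058824)
G(O) = 0
G(x) + s(-16, R(y(4)))*1079 = 0 + (-1 - 16 - 1*(-⅔) - 16*(-⅔))*1079 = 0 + (-1 - 16 + ⅔ + 32/3)*1079 = 0 - 17/3*1079 = 0 - 18343/3 = -18343/3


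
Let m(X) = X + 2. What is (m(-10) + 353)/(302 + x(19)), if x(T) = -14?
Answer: 115/96 ≈ 1.1979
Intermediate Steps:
m(X) = 2 + X
(m(-10) + 353)/(302 + x(19)) = ((2 - 10) + 353)/(302 - 14) = (-8 + 353)/288 = 345*(1/288) = 115/96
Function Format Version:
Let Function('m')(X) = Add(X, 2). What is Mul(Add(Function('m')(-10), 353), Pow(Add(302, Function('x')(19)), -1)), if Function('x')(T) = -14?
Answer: Rational(115, 96) ≈ 1.1979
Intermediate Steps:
Function('m')(X) = Add(2, X)
Mul(Add(Function('m')(-10), 353), Pow(Add(302, Function('x')(19)), -1)) = Mul(Add(Add(2, -10), 353), Pow(Add(302, -14), -1)) = Mul(Add(-8, 353), Pow(288, -1)) = Mul(345, Rational(1, 288)) = Rational(115, 96)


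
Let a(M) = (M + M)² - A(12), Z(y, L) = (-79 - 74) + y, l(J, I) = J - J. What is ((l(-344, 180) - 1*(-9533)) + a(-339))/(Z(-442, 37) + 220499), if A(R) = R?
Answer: 469205/219904 ≈ 2.1337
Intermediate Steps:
l(J, I) = 0
Z(y, L) = -153 + y
a(M) = -12 + 4*M² (a(M) = (M + M)² - 1*12 = (2*M)² - 12 = 4*M² - 12 = -12 + 4*M²)
((l(-344, 180) - 1*(-9533)) + a(-339))/(Z(-442, 37) + 220499) = ((0 - 1*(-9533)) + (-12 + 4*(-339)²))/((-153 - 442) + 220499) = ((0 + 9533) + (-12 + 4*114921))/(-595 + 220499) = (9533 + (-12 + 459684))/219904 = (9533 + 459672)*(1/219904) = 469205*(1/219904) = 469205/219904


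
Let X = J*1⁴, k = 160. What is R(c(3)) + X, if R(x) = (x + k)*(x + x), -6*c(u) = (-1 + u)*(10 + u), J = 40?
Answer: -11782/9 ≈ -1309.1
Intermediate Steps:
c(u) = -(-1 + u)*(10 + u)/6
R(x) = 2*x*(160 + x) (R(x) = (x + 160)*(x + x) = (160 + x)*(2*x) = 2*x*(160 + x))
X = 40 (X = 40*1⁴ = 40*1 = 40)
R(c(3)) + X = 2*(5/3 - 3/2*3 - ⅙*3²)*(160 + (5/3 - 3/2*3 - ⅙*3²)) + 40 = 2*(5/3 - 9/2 - ⅙*9)*(160 + (5/3 - 9/2 - ⅙*9)) + 40 = 2*(5/3 - 9/2 - 3/2)*(160 + (5/3 - 9/2 - 3/2)) + 40 = 2*(-13/3)*(160 - 13/3) + 40 = 2*(-13/3)*(467/3) + 40 = -12142/9 + 40 = -11782/9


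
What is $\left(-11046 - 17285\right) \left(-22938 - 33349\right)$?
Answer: $1594666997$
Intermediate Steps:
$\left(-11046 - 17285\right) \left(-22938 - 33349\right) = \left(-28331\right) \left(-56287\right) = 1594666997$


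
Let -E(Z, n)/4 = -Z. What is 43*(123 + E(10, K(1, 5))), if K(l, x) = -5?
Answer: 7009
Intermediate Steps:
E(Z, n) = 4*Z (E(Z, n) = -(-4)*Z = 4*Z)
43*(123 + E(10, K(1, 5))) = 43*(123 + 4*10) = 43*(123 + 40) = 43*163 = 7009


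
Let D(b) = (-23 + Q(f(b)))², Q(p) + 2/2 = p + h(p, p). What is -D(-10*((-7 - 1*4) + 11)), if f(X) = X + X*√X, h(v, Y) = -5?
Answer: 0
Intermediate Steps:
f(X) = X + X^(3/2)
Q(p) = -6 + p (Q(p) = -1 + (p - 5) = -1 + (-5 + p) = -6 + p)
D(b) = (-29 + b + b^(3/2))² (D(b) = (-23 + (-6 + (b + b^(3/2))))² = (-23 + (-6 + b + b^(3/2)))² = (-29 + b + b^(3/2))²)
-D(-10*((-7 - 1*4) + 11)) = -(-29 - 10*((-7 - 1*4) + 11) + (-10*((-7 - 1*4) + 11))^(3/2))² = -(-29 - 10*((-7 - 4) + 11) + (-10*((-7 - 4) + 11))^(3/2))² = -(-29 - 10*(-11 + 11) + (-10*(-11 + 11))^(3/2))² = -(-29 - 10*0 + (-10*0)^(3/2))² = -(-29 + 0 + 0^(3/2))² = -(-29 + 0 + 0)² = -1*(-29)² = -1*841 = -841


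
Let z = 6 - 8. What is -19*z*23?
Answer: 874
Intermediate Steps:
z = -2
-19*z*23 = -19*(-2)*23 = 38*23 = 874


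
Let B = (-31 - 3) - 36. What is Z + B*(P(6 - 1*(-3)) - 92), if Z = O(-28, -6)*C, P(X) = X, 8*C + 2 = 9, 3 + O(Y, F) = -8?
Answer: 46403/8 ≈ 5800.4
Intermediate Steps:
O(Y, F) = -11 (O(Y, F) = -3 - 8 = -11)
C = 7/8 (C = -¼ + (⅛)*9 = -¼ + 9/8 = 7/8 ≈ 0.87500)
B = -70 (B = -34 - 36 = -70)
Z = -77/8 (Z = -11*7/8 = -77/8 ≈ -9.6250)
Z + B*(P(6 - 1*(-3)) - 92) = -77/8 - 70*((6 - 1*(-3)) - 92) = -77/8 - 70*((6 + 3) - 92) = -77/8 - 70*(9 - 92) = -77/8 - 70*(-83) = -77/8 + 5810 = 46403/8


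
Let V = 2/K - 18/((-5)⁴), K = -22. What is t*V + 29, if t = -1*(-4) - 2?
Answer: 197729/6875 ≈ 28.761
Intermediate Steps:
t = 2 (t = 4 - 2 = 2)
V = -823/6875 (V = 2/(-22) - 18/((-5)⁴) = 2*(-1/22) - 18/625 = -1/11 - 18*1/625 = -1/11 - 18/625 = -823/6875 ≈ -0.11971)
t*V + 29 = 2*(-823/6875) + 29 = -1646/6875 + 29 = 197729/6875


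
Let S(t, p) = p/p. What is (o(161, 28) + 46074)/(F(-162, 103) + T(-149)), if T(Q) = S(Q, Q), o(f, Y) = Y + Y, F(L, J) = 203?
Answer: 23065/102 ≈ 226.13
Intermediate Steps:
o(f, Y) = 2*Y
S(t, p) = 1
T(Q) = 1
(o(161, 28) + 46074)/(F(-162, 103) + T(-149)) = (2*28 + 46074)/(203 + 1) = (56 + 46074)/204 = 46130*(1/204) = 23065/102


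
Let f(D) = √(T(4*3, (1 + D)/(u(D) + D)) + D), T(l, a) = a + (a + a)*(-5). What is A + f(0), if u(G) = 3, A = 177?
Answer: 177 + I*√3 ≈ 177.0 + 1.732*I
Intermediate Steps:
T(l, a) = -9*a (T(l, a) = a + (2*a)*(-5) = a - 10*a = -9*a)
f(D) = √(D - 9*(1 + D)/(3 + D)) (f(D) = √(-9*(1 + D)/(3 + D) + D) = √(D - 9*(1 + D)/(3 + D)))
A + f(0) = 177 + √((-9 + 0² - 6*0)/(3 + 0)) = 177 + √((-9 + 0 + 0)/3) = 177 + √((⅓)*(-9)) = 177 + √(-3) = 177 + I*√3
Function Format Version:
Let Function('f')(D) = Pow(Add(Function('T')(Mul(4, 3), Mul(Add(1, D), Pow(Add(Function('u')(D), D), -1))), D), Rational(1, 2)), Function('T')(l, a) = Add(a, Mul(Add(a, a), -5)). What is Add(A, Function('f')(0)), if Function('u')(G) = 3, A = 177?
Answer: Add(177, Mul(I, Pow(3, Rational(1, 2)))) ≈ Add(177.00, Mul(1.7320, I))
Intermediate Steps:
Function('T')(l, a) = Mul(-9, a) (Function('T')(l, a) = Add(a, Mul(Mul(2, a), -5)) = Add(a, Mul(-10, a)) = Mul(-9, a))
Function('f')(D) = Pow(Add(D, Mul(-9, Pow(Add(3, D), -1), Add(1, D))), Rational(1, 2)) (Function('f')(D) = Pow(Add(Mul(-9, Mul(Add(1, D), Pow(Add(3, D), -1))), D), Rational(1, 2)) = Pow(Add(Mul(-9, Mul(Pow(Add(3, D), -1), Add(1, D))), D), Rational(1, 2)) = Pow(Add(Mul(-9, Pow(Add(3, D), -1), Add(1, D)), D), Rational(1, 2)) = Pow(Add(D, Mul(-9, Pow(Add(3, D), -1), Add(1, D))), Rational(1, 2)))
Add(A, Function('f')(0)) = Add(177, Pow(Mul(Pow(Add(3, 0), -1), Add(-9, Pow(0, 2), Mul(-6, 0))), Rational(1, 2))) = Add(177, Pow(Mul(Pow(3, -1), Add(-9, 0, 0)), Rational(1, 2))) = Add(177, Pow(Mul(Rational(1, 3), -9), Rational(1, 2))) = Add(177, Pow(-3, Rational(1, 2))) = Add(177, Mul(I, Pow(3, Rational(1, 2))))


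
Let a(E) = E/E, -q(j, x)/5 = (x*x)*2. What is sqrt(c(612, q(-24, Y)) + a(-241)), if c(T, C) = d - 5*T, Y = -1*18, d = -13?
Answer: 32*I*sqrt(3) ≈ 55.426*I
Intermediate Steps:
Y = -18
q(j, x) = -10*x**2 (q(j, x) = -5*x*x*2 = -5*x**2*2 = -10*x**2)
c(T, C) = -13 - 5*T
a(E) = 1
sqrt(c(612, q(-24, Y)) + a(-241)) = sqrt((-13 - 5*612) + 1) = sqrt((-13 - 3060) + 1) = sqrt(-3073 + 1) = sqrt(-3072) = 32*I*sqrt(3)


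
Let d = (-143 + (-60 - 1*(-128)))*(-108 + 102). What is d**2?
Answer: 202500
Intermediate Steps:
d = 450 (d = (-143 + (-60 + 128))*(-6) = (-143 + 68)*(-6) = -75*(-6) = 450)
d**2 = 450**2 = 202500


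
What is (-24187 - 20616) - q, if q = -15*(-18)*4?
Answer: -45883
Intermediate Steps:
q = 1080 (q = 270*4 = 1080)
(-24187 - 20616) - q = (-24187 - 20616) - 1*1080 = -44803 - 1080 = -45883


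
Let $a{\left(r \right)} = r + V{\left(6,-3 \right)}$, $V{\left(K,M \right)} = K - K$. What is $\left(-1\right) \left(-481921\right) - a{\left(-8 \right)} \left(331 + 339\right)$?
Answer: $487281$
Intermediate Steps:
$V{\left(K,M \right)} = 0$
$a{\left(r \right)} = r$ ($a{\left(r \right)} = r + 0 = r$)
$\left(-1\right) \left(-481921\right) - a{\left(-8 \right)} \left(331 + 339\right) = \left(-1\right) \left(-481921\right) - - 8 \left(331 + 339\right) = 481921 - \left(-8\right) 670 = 481921 - -5360 = 481921 + 5360 = 487281$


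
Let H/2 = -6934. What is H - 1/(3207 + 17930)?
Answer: -293127917/21137 ≈ -13868.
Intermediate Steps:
H = -13868 (H = 2*(-6934) = -13868)
H - 1/(3207 + 17930) = -13868 - 1/(3207 + 17930) = -13868 - 1/21137 = -293127917/21137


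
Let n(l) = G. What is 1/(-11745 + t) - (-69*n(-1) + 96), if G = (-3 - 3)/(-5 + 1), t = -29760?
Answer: 622573/83010 ≈ 7.5000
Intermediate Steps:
G = 3/2 (G = -6/(-4) = -6*(-¼) = 3/2 ≈ 1.5000)
n(l) = 3/2
1/(-11745 + t) - (-69*n(-1) + 96) = 1/(-11745 - 29760) - (-69*3/2 + 96) = 1/(-41505) - (-207/2 + 96) = -1/41505 - 1*(-15/2) = -1/41505 + 15/2 = 622573/83010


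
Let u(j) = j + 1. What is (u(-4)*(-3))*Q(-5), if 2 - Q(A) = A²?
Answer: -207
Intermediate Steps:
Q(A) = 2 - A²
u(j) = 1 + j
(u(-4)*(-3))*Q(-5) = ((1 - 4)*(-3))*(2 - 1*(-5)²) = (-3*(-3))*(2 - 1*25) = 9*(2 - 25) = 9*(-23) = -207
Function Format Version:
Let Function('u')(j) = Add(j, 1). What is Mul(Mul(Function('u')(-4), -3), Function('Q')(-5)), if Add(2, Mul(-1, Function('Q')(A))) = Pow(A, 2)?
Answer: -207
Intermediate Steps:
Function('Q')(A) = Add(2, Mul(-1, Pow(A, 2)))
Function('u')(j) = Add(1, j)
Mul(Mul(Function('u')(-4), -3), Function('Q')(-5)) = Mul(Mul(Add(1, -4), -3), Add(2, Mul(-1, Pow(-5, 2)))) = Mul(Mul(-3, -3), Add(2, Mul(-1, 25))) = Mul(9, Add(2, -25)) = Mul(9, -23) = -207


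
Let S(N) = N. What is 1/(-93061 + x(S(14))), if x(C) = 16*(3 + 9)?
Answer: -1/92869 ≈ -1.0768e-5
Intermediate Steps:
x(C) = 192 (x(C) = 16*12 = 192)
1/(-93061 + x(S(14))) = 1/(-93061 + 192) = 1/(-92869) = -1/92869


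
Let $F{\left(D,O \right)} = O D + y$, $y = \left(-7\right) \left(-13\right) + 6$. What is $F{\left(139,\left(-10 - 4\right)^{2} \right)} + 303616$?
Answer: $330957$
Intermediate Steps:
$y = 97$ ($y = 91 + 6 = 97$)
$F{\left(D,O \right)} = 97 + D O$ ($F{\left(D,O \right)} = O D + 97 = D O + 97 = 97 + D O$)
$F{\left(139,\left(-10 - 4\right)^{2} \right)} + 303616 = \left(97 + 139 \left(-10 - 4\right)^{2}\right) + 303616 = \left(97 + 139 \left(-14\right)^{2}\right) + 303616 = \left(97 + 139 \cdot 196\right) + 303616 = \left(97 + 27244\right) + 303616 = 27341 + 303616 = 330957$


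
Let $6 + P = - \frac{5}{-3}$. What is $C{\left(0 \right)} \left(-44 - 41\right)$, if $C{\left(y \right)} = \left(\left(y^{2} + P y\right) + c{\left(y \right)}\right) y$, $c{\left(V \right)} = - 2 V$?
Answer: $0$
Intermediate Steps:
$P = - \frac{13}{3}$ ($P = -6 - \frac{5}{-3} = -6 - - \frac{5}{3} = -6 + \frac{5}{3} = - \frac{13}{3} \approx -4.3333$)
$C{\left(y \right)} = y \left(y^{2} - \frac{19 y}{3}\right)$ ($C{\left(y \right)} = \left(\left(y^{2} - \frac{13 y}{3}\right) - 2 y\right) y = \left(y^{2} - \frac{19 y}{3}\right) y = y \left(y^{2} - \frac{19 y}{3}\right)$)
$C{\left(0 \right)} \left(-44 - 41\right) = 0^{2} \left(- \frac{19}{3} + 0\right) \left(-44 - 41\right) = 0 \left(- \frac{19}{3}\right) \left(-85\right) = 0 \left(-85\right) = 0$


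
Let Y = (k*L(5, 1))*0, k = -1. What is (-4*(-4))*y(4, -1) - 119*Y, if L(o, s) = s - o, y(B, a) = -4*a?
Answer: 64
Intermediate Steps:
Y = 0 (Y = -(1 - 1*5)*0 = -(1 - 5)*0 = -1*(-4)*0 = 4*0 = 0)
(-4*(-4))*y(4, -1) - 119*Y = (-4*(-4))*(-4*(-1)) - 119*0 = 16*4 + 0 = 64 + 0 = 64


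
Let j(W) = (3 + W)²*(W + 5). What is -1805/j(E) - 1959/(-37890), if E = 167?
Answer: 12892541/251124816 ≈ 0.051339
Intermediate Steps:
j(W) = (3 + W)²*(5 + W)
-1805/j(E) - 1959/(-37890) = -1805*1/((3 + 167)²*(5 + 167)) - 1959/(-37890) = -1805/(170²*172) - 1959*(-1/37890) = -1805/(28900*172) + 653/12630 = -1805/4970800 + 653/12630 = -1805*1/4970800 + 653/12630 = -361/994160 + 653/12630 = 12892541/251124816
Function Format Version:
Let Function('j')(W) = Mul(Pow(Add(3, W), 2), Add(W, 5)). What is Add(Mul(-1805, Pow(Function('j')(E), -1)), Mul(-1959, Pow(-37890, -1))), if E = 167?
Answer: Rational(12892541, 251124816) ≈ 0.051339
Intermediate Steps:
Function('j')(W) = Mul(Pow(Add(3, W), 2), Add(5, W))
Add(Mul(-1805, Pow(Function('j')(E), -1)), Mul(-1959, Pow(-37890, -1))) = Add(Mul(-1805, Pow(Mul(Pow(Add(3, 167), 2), Add(5, 167)), -1)), Mul(-1959, Pow(-37890, -1))) = Add(Mul(-1805, Pow(Mul(Pow(170, 2), 172), -1)), Mul(-1959, Rational(-1, 37890))) = Add(Mul(-1805, Pow(Mul(28900, 172), -1)), Rational(653, 12630)) = Add(Mul(-1805, Pow(4970800, -1)), Rational(653, 12630)) = Add(Mul(-1805, Rational(1, 4970800)), Rational(653, 12630)) = Add(Rational(-361, 994160), Rational(653, 12630)) = Rational(12892541, 251124816)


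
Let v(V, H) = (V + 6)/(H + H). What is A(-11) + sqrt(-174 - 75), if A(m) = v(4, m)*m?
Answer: 5 + I*sqrt(249) ≈ 5.0 + 15.78*I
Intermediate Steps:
v(V, H) = (6 + V)/(2*H) (v(V, H) = (6 + V)/((2*H)) = (6 + V)*(1/(2*H)) = (6 + V)/(2*H))
A(m) = 5 (A(m) = ((6 + 4)/(2*m))*m = ((1/2)*10/m)*m = (5/m)*m = 5)
A(-11) + sqrt(-174 - 75) = 5 + sqrt(-174 - 75) = 5 + sqrt(-249) = 5 + I*sqrt(249)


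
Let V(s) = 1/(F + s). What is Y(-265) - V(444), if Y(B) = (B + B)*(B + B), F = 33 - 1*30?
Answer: 125562299/447 ≈ 2.8090e+5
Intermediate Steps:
F = 3 (F = 33 - 30 = 3)
Y(B) = 4*B² (Y(B) = (2*B)*(2*B) = 4*B²)
V(s) = 1/(3 + s)
Y(-265) - V(444) = 4*(-265)² - 1/(3 + 444) = 4*70225 - 1/447 = 280900 - 1*1/447 = 280900 - 1/447 = 125562299/447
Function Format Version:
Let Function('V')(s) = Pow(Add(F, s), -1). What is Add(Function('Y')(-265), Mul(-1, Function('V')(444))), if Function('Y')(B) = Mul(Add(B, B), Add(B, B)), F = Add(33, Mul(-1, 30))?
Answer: Rational(125562299, 447) ≈ 2.8090e+5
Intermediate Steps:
F = 3 (F = Add(33, -30) = 3)
Function('Y')(B) = Mul(4, Pow(B, 2)) (Function('Y')(B) = Mul(Mul(2, B), Mul(2, B)) = Mul(4, Pow(B, 2)))
Function('V')(s) = Pow(Add(3, s), -1)
Add(Function('Y')(-265), Mul(-1, Function('V')(444))) = Add(Mul(4, Pow(-265, 2)), Mul(-1, Pow(Add(3, 444), -1))) = Add(Mul(4, 70225), Mul(-1, Pow(447, -1))) = Add(280900, Mul(-1, Rational(1, 447))) = Add(280900, Rational(-1, 447)) = Rational(125562299, 447)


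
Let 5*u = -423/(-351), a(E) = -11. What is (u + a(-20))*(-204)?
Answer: 142664/65 ≈ 2194.8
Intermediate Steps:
u = 47/195 (u = (-423/(-351))/5 = (-423*(-1/351))/5 = (⅕)*(47/39) = 47/195 ≈ 0.24103)
(u + a(-20))*(-204) = (47/195 - 11)*(-204) = -2098/195*(-204) = 142664/65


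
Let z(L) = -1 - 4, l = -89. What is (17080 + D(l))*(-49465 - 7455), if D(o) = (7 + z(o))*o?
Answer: -962061840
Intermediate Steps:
z(L) = -5
D(o) = 2*o (D(o) = (7 - 5)*o = 2*o)
(17080 + D(l))*(-49465 - 7455) = (17080 + 2*(-89))*(-49465 - 7455) = (17080 - 178)*(-56920) = 16902*(-56920) = -962061840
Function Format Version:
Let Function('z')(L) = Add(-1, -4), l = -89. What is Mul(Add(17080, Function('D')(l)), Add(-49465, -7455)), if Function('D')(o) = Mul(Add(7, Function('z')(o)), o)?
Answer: -962061840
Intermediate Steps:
Function('z')(L) = -5
Function('D')(o) = Mul(2, o) (Function('D')(o) = Mul(Add(7, -5), o) = Mul(2, o))
Mul(Add(17080, Function('D')(l)), Add(-49465, -7455)) = Mul(Add(17080, Mul(2, -89)), Add(-49465, -7455)) = Mul(Add(17080, -178), -56920) = Mul(16902, -56920) = -962061840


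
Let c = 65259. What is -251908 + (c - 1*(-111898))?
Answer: -74751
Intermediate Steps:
-251908 + (c - 1*(-111898)) = -251908 + (65259 - 1*(-111898)) = -251908 + (65259 + 111898) = -251908 + 177157 = -74751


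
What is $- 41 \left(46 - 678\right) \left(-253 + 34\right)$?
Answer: $-5674728$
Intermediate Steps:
$- 41 \left(46 - 678\right) \left(-253 + 34\right) = - 41 \left(\left(-632\right) \left(-219\right)\right) = \left(-41\right) 138408 = -5674728$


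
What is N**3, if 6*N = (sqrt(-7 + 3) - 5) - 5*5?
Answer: -370/3 + 674*I/27 ≈ -123.33 + 24.963*I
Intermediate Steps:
N = -5 + I/3 (N = ((sqrt(-7 + 3) - 5) - 5*5)/6 = ((sqrt(-4) - 5) - 25)/6 = ((2*I - 5) - 25)/6 = ((-5 + 2*I) - 25)/6 = (-30 + 2*I)/6 = -5 + I/3 ≈ -5.0 + 0.33333*I)
N**3 = (-5 + I/3)**3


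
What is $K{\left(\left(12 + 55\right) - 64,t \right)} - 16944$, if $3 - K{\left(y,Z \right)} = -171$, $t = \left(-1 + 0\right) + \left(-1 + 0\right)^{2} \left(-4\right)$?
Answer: $-16770$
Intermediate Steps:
$t = -5$ ($t = -1 + \left(-1\right)^{2} \left(-4\right) = -1 + 1 \left(-4\right) = -1 - 4 = -5$)
$K{\left(y,Z \right)} = 174$ ($K{\left(y,Z \right)} = 3 - -171 = 3 + 171 = 174$)
$K{\left(\left(12 + 55\right) - 64,t \right)} - 16944 = 174 - 16944 = -16770$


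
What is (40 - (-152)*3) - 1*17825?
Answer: -17329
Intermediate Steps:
(40 - (-152)*3) - 1*17825 = (40 - 19*(-24)) - 17825 = (40 + 456) - 17825 = 496 - 17825 = -17329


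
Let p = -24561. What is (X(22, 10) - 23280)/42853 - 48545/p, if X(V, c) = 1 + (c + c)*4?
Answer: 1510508246/1052512533 ≈ 1.4351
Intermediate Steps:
X(V, c) = 1 + 8*c (X(V, c) = 1 + (2*c)*4 = 1 + 8*c)
(X(22, 10) - 23280)/42853 - 48545/p = ((1 + 8*10) - 23280)/42853 - 48545/(-24561) = ((1 + 80) - 23280)*(1/42853) - 48545*(-1/24561) = (81 - 23280)*(1/42853) + 48545/24561 = -23199*1/42853 + 48545/24561 = -23199/42853 + 48545/24561 = 1510508246/1052512533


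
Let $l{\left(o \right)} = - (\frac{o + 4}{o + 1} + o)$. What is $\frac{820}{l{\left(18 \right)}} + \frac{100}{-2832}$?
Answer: $- \frac{2759935}{64428} \approx -42.838$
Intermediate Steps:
$l{\left(o \right)} = - o - \frac{4 + o}{1 + o}$ ($l{\left(o \right)} = - (\frac{4 + o}{1 + o} + o) = - (o + \frac{4 + o}{1 + o}) = - o - \frac{4 + o}{1 + o}$)
$\frac{820}{l{\left(18 \right)}} + \frac{100}{-2832} = \frac{820}{\frac{1}{1 + 18} \left(-4 - 18^{2} - 36\right)} + \frac{100}{-2832} = \frac{820}{\frac{1}{19} \left(-4 - 324 - 36\right)} + 100 \left(- \frac{1}{2832}\right) = \frac{820}{\frac{1}{19} \left(-4 - 324 - 36\right)} - \frac{25}{708} = \frac{820}{\frac{1}{19} \left(-364\right)} - \frac{25}{708} = \frac{820}{- \frac{364}{19}} - \frac{25}{708} = 820 \left(- \frac{19}{364}\right) - \frac{25}{708} = - \frac{3895}{91} - \frac{25}{708} = - \frac{2759935}{64428}$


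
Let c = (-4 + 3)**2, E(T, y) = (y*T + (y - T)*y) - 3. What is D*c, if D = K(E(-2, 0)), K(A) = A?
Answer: -3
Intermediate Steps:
E(T, y) = -3 + T*y + y*(y - T) (E(T, y) = (T*y + y*(y - T)) - 3 = -3 + T*y + y*(y - T))
c = 1 (c = (-1)**2 = 1)
D = -3 (D = -3 + 0**2 = -3 + 0 = -3)
D*c = -3*1 = -3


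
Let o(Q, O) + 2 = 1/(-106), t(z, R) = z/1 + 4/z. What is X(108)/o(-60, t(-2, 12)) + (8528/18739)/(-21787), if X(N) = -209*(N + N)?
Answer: 651221142689696/28986928103 ≈ 22466.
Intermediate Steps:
X(N) = -418*N
t(z, R) = z + 4/z (t(z, R) = z*1 + 4/z = z + 4/z)
o(Q, O) = -213/106 (o(Q, O) = -2 + 1/(-106) = -2 - 1/106 = -213/106)
X(108)/o(-60, t(-2, 12)) + (8528/18739)/(-21787) = (-418*108)/(-213/106) + (8528/18739)/(-21787) = -45144*(-106/213) + (8528*(1/18739))*(-1/21787) = 1595088/71 + (8528/18739)*(-1/21787) = 1595088/71 - 8528/408266593 = 651221142689696/28986928103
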